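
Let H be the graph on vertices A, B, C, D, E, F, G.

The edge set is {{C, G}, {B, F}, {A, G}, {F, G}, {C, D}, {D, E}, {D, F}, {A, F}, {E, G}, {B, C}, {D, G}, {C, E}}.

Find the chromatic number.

4

C, D, E, G are mutually adjacent (a clique of size 4), so at least 4 colors are needed.
One proper 4-coloring: A=3, B=1, C=2, D=3, E=4, F=2, G=1. Every edge joins two different colors.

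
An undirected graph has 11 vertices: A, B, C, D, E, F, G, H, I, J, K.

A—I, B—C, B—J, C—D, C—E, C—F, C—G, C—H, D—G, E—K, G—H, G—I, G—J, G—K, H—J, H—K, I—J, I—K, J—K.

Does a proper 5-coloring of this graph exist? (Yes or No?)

Yes

The chromatic number is 4. G, H, J, K form a clique, so at least 4 colors are needed.
One proper 4-coloring: A=1, B=2, C=1, D=3, E=2, F=2, G=2, H=4, I=4, J=3, K=1.
Since 5 ≥ 4, a proper 5-coloring certainly exists.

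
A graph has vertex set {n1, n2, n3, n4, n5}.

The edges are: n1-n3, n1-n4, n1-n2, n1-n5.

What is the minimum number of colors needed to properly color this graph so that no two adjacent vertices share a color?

n1 and n3 are adjacent, so at least 2 colors are needed.
2 colors suffice: color 1 → {n1}; color 2 → {n2, n3, n4, n5}. Every edge joins two different colors.

2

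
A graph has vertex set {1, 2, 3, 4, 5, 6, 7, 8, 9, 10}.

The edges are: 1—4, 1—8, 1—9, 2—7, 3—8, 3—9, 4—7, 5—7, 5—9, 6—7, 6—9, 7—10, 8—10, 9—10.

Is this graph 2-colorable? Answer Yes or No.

No

The cycle 4-1-9-5-7-4 has odd length 5, so it cannot be 2-colored; at least 3 colors are needed.
So 2 colors are not enough.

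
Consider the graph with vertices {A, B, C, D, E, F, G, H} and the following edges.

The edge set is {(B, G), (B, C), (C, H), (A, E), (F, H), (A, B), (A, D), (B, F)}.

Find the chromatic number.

A and E are adjacent, so at least 2 colors are needed.
2 colors suffice: color 1 → {B, D, E, H}; color 2 → {A, C, F, G}. Every edge joins two different colors.

2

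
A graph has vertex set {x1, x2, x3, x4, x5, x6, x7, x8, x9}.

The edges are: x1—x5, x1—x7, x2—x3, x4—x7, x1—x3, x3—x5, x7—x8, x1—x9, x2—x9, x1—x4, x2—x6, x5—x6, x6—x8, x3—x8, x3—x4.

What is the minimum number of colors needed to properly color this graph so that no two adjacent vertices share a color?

x1, x3, x4 are pairwise adjacent, so at least 3 colors are needed.
3 colors suffice: color red → {x1, x2, x8}; color blue → {x3, x6, x7, x9}; color green → {x4, x5}. No two adjacent vertices share a color.

3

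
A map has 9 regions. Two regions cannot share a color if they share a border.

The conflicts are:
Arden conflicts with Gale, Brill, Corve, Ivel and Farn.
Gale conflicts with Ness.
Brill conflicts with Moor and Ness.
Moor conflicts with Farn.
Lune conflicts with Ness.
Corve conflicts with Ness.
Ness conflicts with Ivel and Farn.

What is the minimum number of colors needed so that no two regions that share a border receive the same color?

2

Arden and Ivel conflict, so at least 2 colors are needed.
2 colors suffice: color 1 → {Arden, Moor, Ness}; color 2 → {Gale, Brill, Lune, Corve, Ivel, Farn}. Every pair that conflicts lands in different colors.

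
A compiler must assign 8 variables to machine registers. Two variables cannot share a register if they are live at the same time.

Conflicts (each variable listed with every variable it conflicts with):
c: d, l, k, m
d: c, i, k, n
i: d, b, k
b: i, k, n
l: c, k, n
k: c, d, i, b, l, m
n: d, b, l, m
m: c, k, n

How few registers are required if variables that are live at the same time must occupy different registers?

3

c, k, m pairwise conflict, so at least 3 registers are needed.
3 registers suffice: c=3, d=2, i=3, b=2, l=2, k=1, n=1, m=2. Every pair that conflicts lands in different registers.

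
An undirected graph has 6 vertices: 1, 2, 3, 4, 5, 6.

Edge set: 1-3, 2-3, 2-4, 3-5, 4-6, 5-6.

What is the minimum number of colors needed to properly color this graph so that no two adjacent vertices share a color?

3

The cycle 5-6-4-2-3-5 has odd length 5, so it cannot be 2-colored; at least 3 colors are needed.
3 colors suffice: color red → {3, 4}; color blue → {1, 2, 6}; color green → {5}. Each edge has distinct colors on its endpoints.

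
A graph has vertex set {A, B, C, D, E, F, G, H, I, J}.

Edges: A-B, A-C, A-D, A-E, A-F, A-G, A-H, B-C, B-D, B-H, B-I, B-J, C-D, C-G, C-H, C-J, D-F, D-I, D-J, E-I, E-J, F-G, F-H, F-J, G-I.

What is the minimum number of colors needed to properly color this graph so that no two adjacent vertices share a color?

A, B, C, H are mutually adjacent (a clique of size 4), so at least 4 colors are needed.
4 colors suffice: color 1 → {A, I, J}; color 2 → {B, E, F}; color 3 → {C}; color 4 → {D, G, H}. No two adjacent vertices share a color.

4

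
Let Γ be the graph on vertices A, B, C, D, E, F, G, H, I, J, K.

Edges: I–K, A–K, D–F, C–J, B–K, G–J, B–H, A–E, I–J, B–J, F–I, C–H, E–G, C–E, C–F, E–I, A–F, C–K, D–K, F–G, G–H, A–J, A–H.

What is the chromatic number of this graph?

B and J are adjacent, so at least 2 colors are needed.
2 colors suffice: A=2, B=2, C=2, D=2, E=1, F=1, G=2, H=1, I=2, J=1, K=1. Each edge has distinct colors on its endpoints.

2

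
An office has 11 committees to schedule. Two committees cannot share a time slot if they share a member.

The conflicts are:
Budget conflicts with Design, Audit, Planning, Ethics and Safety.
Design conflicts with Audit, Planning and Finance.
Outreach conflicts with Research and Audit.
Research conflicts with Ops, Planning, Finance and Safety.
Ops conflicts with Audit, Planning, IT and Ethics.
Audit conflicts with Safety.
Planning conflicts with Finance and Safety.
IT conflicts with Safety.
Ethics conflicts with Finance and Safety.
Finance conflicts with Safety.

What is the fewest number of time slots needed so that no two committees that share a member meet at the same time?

Research, Planning, Finance, Safety pairwise conflict, so at least 4 time slots are needed.
4 time slots suffice: time slot 1 → {Design, Outreach, Ops, Safety}; time slot 2 → {Audit, Planning, IT, Ethics}; time slot 3 → {Budget, Finance}; time slot 4 → {Research}. No two conflicting committees share a time slot.

4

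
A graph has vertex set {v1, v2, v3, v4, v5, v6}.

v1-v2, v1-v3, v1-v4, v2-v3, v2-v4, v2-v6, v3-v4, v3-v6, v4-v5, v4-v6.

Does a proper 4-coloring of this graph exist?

Yes

The chromatic number is 4. v2, v3, v4, v6 are pairwise adjacent (a clique of size 4), so at least 4 colors are needed.
4 colors suffice: color 1 → {v4}; color 2 → {v3, v5}; color 3 → {v2}; color 4 → {v1, v6}.
That is already a proper 4-coloring.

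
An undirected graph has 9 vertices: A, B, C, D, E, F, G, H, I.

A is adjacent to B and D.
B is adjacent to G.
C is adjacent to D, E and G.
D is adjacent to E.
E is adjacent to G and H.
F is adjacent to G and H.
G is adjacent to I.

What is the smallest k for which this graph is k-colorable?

C, D, E are mutually adjacent, so at least 3 colors are needed.
3 colors suffice: color red → {D, G, H}; color blue → {A, E, F, I}; color green → {B, C}. Every edge joins two different colors.

3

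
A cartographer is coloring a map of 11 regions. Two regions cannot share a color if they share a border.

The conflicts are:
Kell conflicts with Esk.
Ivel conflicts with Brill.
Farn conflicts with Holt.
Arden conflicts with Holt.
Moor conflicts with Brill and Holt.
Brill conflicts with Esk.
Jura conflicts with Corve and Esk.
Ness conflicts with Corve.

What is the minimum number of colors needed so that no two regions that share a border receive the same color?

Farn and Holt conflict, so at least 2 colors are needed.
2 colors suffice: color 1 → {Ivel, Farn, Arden, Moor, Corve, Esk}; color 2 → {Kell, Brill, Jura, Ness, Holt}. Each listed conflict is separated.

2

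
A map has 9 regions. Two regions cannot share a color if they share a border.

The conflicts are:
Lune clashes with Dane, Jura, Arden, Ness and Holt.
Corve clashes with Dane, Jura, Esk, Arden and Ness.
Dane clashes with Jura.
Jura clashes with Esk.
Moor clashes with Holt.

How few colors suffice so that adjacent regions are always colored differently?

Corve, Dane, Jura all conflict with each other, so at least 3 colors are needed.
One proper 3-coloring: Lune=1, Corve=1, Dane=3, Jura=2, Esk=3, Moor=1, Arden=2, Ness=2, Holt=2. No two conflicting regions share a color.

3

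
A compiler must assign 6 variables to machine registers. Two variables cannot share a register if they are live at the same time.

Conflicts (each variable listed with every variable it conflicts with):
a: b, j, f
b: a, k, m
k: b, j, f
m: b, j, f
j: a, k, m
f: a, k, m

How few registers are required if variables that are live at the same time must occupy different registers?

2

m and j conflict, so at least 2 registers are needed.
2 registers suffice: register 1 → {b, j, f}; register 2 → {a, k, m}. No two conflicting variables share a register.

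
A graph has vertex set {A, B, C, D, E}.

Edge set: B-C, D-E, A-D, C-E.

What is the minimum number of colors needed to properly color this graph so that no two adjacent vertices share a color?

C and E are adjacent, so at least 2 colors are needed.
2 colors suffice: color 1 → {A, B, E}; color 2 → {C, D}. Each edge has distinct colors on its endpoints.

2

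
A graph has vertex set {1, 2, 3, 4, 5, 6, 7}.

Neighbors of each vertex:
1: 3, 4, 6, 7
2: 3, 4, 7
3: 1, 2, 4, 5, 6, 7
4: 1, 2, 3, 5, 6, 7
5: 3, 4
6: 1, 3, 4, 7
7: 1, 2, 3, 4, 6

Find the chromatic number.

5

1, 3, 4, 6, 7 form a clique, so at least 5 colors are needed.
One proper 5-coloring: 1=d, 2=d, 3=b, 4=a, 5=c, 6=e, 7=c. Each edge has distinct colors on its endpoints.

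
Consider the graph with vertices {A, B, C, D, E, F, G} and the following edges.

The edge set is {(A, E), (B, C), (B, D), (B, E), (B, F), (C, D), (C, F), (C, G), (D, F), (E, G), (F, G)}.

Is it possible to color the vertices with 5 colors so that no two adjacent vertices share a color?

The chromatic number is 4. B, C, D, F form a clique, so at least 4 colors are needed.
4 colors suffice: color red → {A, B, G}; color blue → {C, E}; color green → {F}; color yellow → {D}.
Since 5 ≥ 4, a proper 5-coloring certainly exists.

Yes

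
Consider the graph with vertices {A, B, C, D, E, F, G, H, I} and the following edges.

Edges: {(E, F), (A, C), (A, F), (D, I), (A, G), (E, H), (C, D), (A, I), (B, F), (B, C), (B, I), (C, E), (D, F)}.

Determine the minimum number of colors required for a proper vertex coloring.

2

A and I are adjacent, so at least 2 colors are needed.
2 colors suffice: color 1 → {A, B, D, E}; color 2 → {C, F, G, H, I}. Each edge has distinct colors on its endpoints.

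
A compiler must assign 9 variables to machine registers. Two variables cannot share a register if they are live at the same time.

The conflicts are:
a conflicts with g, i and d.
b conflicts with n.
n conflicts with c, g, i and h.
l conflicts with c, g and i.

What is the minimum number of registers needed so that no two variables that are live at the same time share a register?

n and i conflict, so at least 2 registers are needed.
2 registers suffice: register 1 → {a, n, l}; register 2 → {b, c, g, i, d, h}. Every pair that conflicts lands in different registers.

2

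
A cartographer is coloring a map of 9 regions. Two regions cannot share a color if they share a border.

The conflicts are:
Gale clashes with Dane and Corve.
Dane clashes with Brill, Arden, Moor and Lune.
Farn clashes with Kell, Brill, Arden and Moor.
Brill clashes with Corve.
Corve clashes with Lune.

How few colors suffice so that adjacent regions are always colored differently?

2

Brill and Corve conflict, so at least 2 colors are needed.
A valid assignment using 2 colors: Gale=2, Dane=1, Farn=1, Kell=2, Brill=2, Corve=1, Arden=2, Moor=2, Lune=2. Every pair that conflicts lands in different colors.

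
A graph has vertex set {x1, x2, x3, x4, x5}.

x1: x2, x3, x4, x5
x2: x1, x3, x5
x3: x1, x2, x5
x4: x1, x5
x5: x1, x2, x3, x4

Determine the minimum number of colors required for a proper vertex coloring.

4

x1, x2, x3, x5 form a clique, so at least 4 colors are needed.
A valid assignment using 4 colors: x1=2, x2=3, x3=4, x4=3, x5=1. Every edge joins two different colors.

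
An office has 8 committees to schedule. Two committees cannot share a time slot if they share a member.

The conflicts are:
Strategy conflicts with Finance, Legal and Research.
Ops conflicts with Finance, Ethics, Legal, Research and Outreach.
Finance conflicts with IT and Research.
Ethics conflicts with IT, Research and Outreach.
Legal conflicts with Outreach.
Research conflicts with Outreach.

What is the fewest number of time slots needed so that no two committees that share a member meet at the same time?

Ops, Ethics, Research, Outreach all conflict with each other, so at least 4 time slots are needed.
A valid assignment using 4 time slots: Strategy=2, Ops=2, Finance=3, Ethics=4, IT=1, Legal=1, Research=1, Outreach=3. No two conflicting committees share a time slot.

4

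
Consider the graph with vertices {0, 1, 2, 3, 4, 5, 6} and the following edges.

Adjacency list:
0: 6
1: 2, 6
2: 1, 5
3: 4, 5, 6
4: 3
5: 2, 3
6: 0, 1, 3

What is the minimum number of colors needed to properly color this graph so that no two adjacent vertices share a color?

The cycle 5-3-6-1-2-5 has odd length 5, so it cannot be 2-colored; at least 3 colors are needed.
3 colors suffice: color a → {0, 1, 3}; color b → {4, 5, 6}; color c → {2}. Each edge has distinct colors on its endpoints.

3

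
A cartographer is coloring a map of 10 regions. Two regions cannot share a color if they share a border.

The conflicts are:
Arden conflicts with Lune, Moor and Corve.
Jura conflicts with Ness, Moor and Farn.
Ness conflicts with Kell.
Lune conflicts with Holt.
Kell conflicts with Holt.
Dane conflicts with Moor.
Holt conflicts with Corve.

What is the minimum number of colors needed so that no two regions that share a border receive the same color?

3

The cycle Lune-Arden-Moor-Jura-Ness-Kell-Holt-Lune has odd length 7, so it cannot be 2-colored; at least 3 colors are needed.
3 colors suffice: color 1 → {Arden, Jura, Dane, Holt}; color 2 → {Ness, Lune, Moor, Farn, Corve}; color 3 → {Kell}. Every pair that conflicts lands in different colors.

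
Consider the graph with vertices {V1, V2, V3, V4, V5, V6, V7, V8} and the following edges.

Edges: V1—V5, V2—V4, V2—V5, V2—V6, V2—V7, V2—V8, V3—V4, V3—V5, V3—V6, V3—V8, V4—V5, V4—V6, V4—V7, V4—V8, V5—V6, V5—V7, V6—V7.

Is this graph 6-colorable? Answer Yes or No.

The chromatic number is 5. V2, V4, V5, V6, V7 are mutually adjacent (a clique of size 5), so at least 5 colors are needed.
5 colors suffice: color 1 → {V1, V4}; color 2 → {V5, V8}; color 3 → {V6}; color 4 → {V2, V3}; color 5 → {V7}.
Since 6 ≥ 5, a proper 6-coloring certainly exists.

Yes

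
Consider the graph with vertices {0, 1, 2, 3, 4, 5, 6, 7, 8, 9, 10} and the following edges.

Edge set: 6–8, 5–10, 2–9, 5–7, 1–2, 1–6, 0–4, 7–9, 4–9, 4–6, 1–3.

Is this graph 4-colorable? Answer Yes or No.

Yes

The chromatic number is 3. The cycle 9-2-1-6-4-9 has odd length 5, so it cannot be 2-colored; at least 3 colors are needed.
3 colors suffice: 0=red, 1=red, 2=blue, 3=blue, 4=blue, 5=red, 6=green, 7=blue, 8=red, 9=red, 10=blue.
Since 4 ≥ 3, a proper 4-coloring certainly exists.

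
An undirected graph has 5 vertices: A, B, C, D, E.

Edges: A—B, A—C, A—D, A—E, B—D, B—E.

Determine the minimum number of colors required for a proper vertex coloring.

A, B, E form a triangle, so at least 3 colors are needed.
One proper 3-coloring: A=1, B=2, C=2, D=3, E=3. No two adjacent vertices share a color.

3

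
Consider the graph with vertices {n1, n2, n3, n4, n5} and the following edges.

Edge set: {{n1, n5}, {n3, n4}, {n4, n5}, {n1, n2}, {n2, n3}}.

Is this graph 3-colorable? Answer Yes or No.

Yes

The chromatic number is 3. The cycle n3-n2-n1-n5-n4-n3 has odd length 5, so it cannot be 2-colored; at least 3 colors are needed.
3 colors suffice: color 1 → {n1, n3}; color 2 → {n2, n4}; color 3 → {n5}.
That is already a proper 3-coloring.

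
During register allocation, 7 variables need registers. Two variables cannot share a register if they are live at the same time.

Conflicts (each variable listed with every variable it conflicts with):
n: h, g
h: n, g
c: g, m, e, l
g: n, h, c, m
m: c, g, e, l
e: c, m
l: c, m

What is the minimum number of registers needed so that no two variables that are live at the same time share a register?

3

c, g, m are mutually in conflict, so at least 3 registers are needed.
3 registers suffice: register 1 → {n, c}; register 2 → {g, e, l}; register 3 → {h, m}. No two conflicting variables share a register.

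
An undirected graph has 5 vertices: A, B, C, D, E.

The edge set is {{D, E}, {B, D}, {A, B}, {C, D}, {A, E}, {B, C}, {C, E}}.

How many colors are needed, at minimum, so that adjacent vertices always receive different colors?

C, D, E form a triangle, so at least 3 colors are needed.
3 colors suffice: color 1 → {B, E}; color 2 → {A, D}; color 3 → {C}. Each edge has distinct colors on its endpoints.

3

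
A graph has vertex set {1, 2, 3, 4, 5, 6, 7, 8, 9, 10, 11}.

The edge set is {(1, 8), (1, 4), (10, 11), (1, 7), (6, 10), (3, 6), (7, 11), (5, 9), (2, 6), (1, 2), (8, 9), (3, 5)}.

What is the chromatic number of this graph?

The cycle 5-3-6-2-1-8-9-5 has odd length 7, so it cannot be 2-colored; at least 3 colors are needed.
3 colors suffice: color red → {1, 5, 6, 11}; color blue → {2, 3, 4, 7, 8, 10}; color green → {9}. Each edge has distinct colors on its endpoints.

3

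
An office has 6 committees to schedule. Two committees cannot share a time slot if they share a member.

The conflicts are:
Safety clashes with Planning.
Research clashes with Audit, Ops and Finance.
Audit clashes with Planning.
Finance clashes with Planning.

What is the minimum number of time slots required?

2

Audit and Planning conflict, so at least 2 time slots are needed.
A valid assignment using 2 time slots: Safety=2, Research=1, Audit=2, Ops=2, Finance=2, Planning=1. Each listed conflict is separated.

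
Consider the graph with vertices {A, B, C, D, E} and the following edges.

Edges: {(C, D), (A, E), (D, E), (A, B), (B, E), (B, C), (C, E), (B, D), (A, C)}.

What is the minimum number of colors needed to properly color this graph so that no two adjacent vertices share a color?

4

A, B, C, E are pairwise adjacent (a clique of size 4), so at least 4 colors are needed.
4 colors suffice: color 1 → {E}; color 2 → {B}; color 3 → {C}; color 4 → {A, D}. No two adjacent vertices share a color.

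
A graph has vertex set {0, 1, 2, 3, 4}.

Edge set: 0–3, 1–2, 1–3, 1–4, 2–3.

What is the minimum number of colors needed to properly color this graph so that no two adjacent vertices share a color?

3

1, 2, 3 are mutually adjacent, so at least 3 colors are needed.
3 colors suffice: color red → {3, 4}; color blue → {0, 1}; color green → {2}. Each edge has distinct colors on its endpoints.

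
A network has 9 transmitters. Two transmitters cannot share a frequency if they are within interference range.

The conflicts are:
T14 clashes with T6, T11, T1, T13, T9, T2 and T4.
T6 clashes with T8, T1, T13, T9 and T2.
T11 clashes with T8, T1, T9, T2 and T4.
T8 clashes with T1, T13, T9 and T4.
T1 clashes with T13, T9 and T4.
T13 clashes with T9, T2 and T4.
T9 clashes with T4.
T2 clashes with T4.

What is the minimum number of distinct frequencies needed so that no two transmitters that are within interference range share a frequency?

5

T14, T11, T1, T9, T4 pairwise conflict, so at least 5 frequencies are needed.
5 frequencies suffice: T14=1, T6=3, T11=5, T8=1, T1=4, T13=5, T9=2, T2=2, T4=3. Every pair that conflicts lands in different frequencies.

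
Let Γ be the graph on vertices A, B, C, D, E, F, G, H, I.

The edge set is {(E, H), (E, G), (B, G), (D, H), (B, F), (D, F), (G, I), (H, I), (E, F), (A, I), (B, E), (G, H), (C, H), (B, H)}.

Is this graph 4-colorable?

The chromatic number is 4. B, E, G, H are mutually adjacent (a clique of size 4), so at least 4 colors are needed.
One proper 4-coloring: A=1, B=2, C=2, D=2, E=3, F=1, G=4, H=1, I=2.
That is already a proper 4-coloring.

Yes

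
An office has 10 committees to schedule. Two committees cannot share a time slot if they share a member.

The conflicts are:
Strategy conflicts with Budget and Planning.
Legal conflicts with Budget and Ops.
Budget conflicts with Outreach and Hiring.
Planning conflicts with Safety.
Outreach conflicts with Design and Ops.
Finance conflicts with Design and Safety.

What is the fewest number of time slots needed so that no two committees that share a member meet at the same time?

3

The cycle Finance-Safety-Planning-Strategy-Budget-Outreach-Design-Finance has odd length 7, so it cannot be 2-colored; at least 3 time slots are needed.
A valid assignment using 3 time slots: Strategy=2, Legal=2, Budget=1, Planning=1, Outreach=2, Hiring=2, Finance=1, Design=3, Ops=1, Safety=2. Each listed conflict is separated.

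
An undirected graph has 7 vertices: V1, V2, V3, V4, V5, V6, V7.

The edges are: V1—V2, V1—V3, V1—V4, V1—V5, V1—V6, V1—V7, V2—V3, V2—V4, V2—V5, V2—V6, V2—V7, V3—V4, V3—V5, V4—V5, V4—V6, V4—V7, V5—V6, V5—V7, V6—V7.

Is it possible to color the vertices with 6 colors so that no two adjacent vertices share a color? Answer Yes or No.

The chromatic number is 6. V1, V2, V4, V5, V6, V7 are pairwise adjacent (a clique of size 6), so at least 6 colors are needed.
A valid assignment using 6 colors: V1=4, V2=1, V3=5, V4=3, V5=2, V6=5, V7=6.
That is already a proper 6-coloring.

Yes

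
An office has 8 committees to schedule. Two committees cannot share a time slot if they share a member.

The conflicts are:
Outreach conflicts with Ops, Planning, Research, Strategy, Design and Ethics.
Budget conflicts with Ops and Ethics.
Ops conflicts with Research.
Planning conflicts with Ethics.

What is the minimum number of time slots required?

3

Outreach, Ops, Research pairwise conflict, so at least 3 time slots are needed.
3 time slots suffice: time slot 1 → {Outreach, Budget}; time slot 2 → {Ops, Strategy, Design, Ethics}; time slot 3 → {Planning, Research}. Each listed conflict is separated.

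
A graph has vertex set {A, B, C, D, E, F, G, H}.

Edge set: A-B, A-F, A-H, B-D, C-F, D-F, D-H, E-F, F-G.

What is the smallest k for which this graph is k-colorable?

2

D and F are adjacent, so at least 2 colors are needed.
2 colors suffice: color red → {B, F, H}; color blue → {A, C, D, E, G}. Each edge has distinct colors on its endpoints.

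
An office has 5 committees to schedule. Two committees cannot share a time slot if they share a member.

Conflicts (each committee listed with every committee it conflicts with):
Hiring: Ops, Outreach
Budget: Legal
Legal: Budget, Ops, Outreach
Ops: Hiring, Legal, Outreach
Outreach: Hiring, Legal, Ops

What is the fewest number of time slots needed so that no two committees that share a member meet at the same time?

Hiring, Ops, Outreach pairwise conflict, so at least 3 time slots are needed.
A valid assignment using 3 time slots: Hiring=3, Budget=1, Legal=3, Ops=1, Outreach=2. Each listed conflict is separated.

3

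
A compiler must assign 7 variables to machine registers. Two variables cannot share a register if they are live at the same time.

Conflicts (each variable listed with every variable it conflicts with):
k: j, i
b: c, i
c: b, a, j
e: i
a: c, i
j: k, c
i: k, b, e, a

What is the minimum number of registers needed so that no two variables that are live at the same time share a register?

The cycle c-j-k-i-b-c has odd length 5, so it cannot be 2-colored; at least 3 registers are needed.
A valid assignment using 3 registers: k=2, b=2, c=1, e=2, a=2, j=3, i=1. No two conflicting variables share a register.

3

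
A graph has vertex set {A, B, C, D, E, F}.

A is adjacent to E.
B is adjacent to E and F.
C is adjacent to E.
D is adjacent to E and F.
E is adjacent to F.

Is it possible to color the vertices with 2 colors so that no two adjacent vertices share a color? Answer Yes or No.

No

B, E, F are mutually adjacent, so at least 3 colors are needed.
So 2 colors are not enough.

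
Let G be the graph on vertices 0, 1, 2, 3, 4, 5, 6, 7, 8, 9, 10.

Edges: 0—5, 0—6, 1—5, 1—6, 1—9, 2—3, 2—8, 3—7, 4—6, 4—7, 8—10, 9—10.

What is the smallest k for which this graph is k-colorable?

3

The cycle 8-10-9-1-6-4-7-3-2-8 has odd length 9, so it cannot be 2-colored; at least 3 colors are needed.
3 colors suffice: color a → {2, 5, 6, 7, 10}; color b → {0, 1, 3, 4, 8}; color c → {9}. Every edge joins two different colors.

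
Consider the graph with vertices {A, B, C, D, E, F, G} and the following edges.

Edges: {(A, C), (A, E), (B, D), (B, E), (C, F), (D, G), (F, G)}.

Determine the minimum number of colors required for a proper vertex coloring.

3

The cycle C-A-E-B-D-G-F-C has odd length 7, so it cannot be 2-colored; at least 3 colors are needed.
3 colors suffice: A=1, B=1, C=2, D=3, E=2, F=1, G=2. Every edge joins two different colors.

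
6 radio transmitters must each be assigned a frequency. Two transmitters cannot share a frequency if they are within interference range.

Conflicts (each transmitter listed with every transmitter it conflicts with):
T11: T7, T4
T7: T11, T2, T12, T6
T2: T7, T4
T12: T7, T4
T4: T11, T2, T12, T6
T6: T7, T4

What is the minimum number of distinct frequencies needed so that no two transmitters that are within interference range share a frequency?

T12 and T4 conflict, so at least 2 frequencies are needed.
A valid assignment using 2 frequencies: T11=2, T7=1, T2=2, T12=2, T4=1, T6=2. Every pair that conflicts lands in different frequencies.

2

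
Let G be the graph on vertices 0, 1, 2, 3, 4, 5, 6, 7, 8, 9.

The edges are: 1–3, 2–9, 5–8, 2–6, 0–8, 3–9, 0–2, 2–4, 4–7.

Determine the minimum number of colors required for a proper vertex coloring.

2 and 6 are adjacent, so at least 2 colors are needed.
One proper 2-coloring: 0=blue, 1=blue, 2=red, 3=red, 4=blue, 5=blue, 6=blue, 7=red, 8=red, 9=blue. Every edge joins two different colors.

2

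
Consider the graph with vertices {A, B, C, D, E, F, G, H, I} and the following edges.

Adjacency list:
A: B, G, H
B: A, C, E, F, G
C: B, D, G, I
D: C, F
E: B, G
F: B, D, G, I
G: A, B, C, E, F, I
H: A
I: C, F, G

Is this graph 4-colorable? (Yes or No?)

Yes

The chromatic number is 3. B, E, G are pairwise adjacent, so at least 3 colors are needed.
3 colors suffice: color 1 → {D, G, H}; color 2 → {B, I}; color 3 → {A, C, E, F}.
Since 4 ≥ 3, a proper 4-coloring certainly exists.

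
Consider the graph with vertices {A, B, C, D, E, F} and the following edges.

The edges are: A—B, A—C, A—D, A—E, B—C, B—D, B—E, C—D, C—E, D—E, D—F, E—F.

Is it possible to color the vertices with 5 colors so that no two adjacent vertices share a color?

The chromatic number is 5. A, B, C, D, E are pairwise adjacent (a clique of size 5), so at least 5 colors are needed.
A valid assignment using 5 colors: A=yellow, B=purple, C=green, D=red, E=blue, F=green.
That is already a proper 5-coloring.

Yes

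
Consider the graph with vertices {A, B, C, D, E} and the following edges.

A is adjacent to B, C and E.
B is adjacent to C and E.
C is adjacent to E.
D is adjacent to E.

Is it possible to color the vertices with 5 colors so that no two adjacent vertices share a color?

The chromatic number is 4. A, B, C, E are mutually adjacent (a clique of size 4), so at least 4 colors are needed.
4 colors suffice: color 1 → {E}; color 2 → {A, D}; color 3 → {B}; color 4 → {C}.
Since 5 ≥ 4, a proper 5-coloring certainly exists.

Yes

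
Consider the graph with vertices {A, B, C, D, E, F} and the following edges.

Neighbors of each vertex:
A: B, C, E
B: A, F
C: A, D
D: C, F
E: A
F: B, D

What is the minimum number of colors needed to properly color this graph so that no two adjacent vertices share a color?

3

The cycle A-C-D-F-B-A has odd length 5, so it cannot be 2-colored; at least 3 colors are needed.
A valid assignment using 3 colors: A=red, B=green, C=blue, D=red, E=blue, F=blue. Every edge joins two different colors.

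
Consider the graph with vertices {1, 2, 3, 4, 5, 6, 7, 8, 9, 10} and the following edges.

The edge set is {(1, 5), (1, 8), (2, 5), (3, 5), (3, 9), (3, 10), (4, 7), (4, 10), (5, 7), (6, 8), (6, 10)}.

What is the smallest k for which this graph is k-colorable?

3

The cycle 4-7-5-3-10-4 has odd length 5, so it cannot be 2-colored; at least 3 colors are needed.
3 colors suffice: color red → {5, 8, 9, 10}; color blue → {1, 2, 3, 4, 6}; color green → {7}. No two adjacent vertices share a color.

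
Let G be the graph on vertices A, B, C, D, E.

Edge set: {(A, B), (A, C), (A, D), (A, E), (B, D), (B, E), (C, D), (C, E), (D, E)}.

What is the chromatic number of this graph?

A, C, D, E form a clique, so at least 4 colors are needed.
One proper 4-coloring: A=1, B=4, C=4, D=2, E=3. Every edge joins two different colors.

4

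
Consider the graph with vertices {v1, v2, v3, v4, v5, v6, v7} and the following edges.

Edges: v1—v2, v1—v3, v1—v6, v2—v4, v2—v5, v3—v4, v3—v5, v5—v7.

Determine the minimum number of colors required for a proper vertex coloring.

v5 and v7 are adjacent, so at least 2 colors are needed.
A valid assignment using 2 colors: v1=2, v2=1, v3=1, v4=2, v5=2, v6=1, v7=1. No two adjacent vertices share a color.

2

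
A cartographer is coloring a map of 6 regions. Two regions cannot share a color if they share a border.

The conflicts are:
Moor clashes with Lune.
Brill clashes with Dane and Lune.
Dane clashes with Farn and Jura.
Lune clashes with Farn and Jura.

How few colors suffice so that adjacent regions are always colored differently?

2

Dane and Jura conflict, so at least 2 colors are needed.
2 colors suffice: color 1 → {Dane, Lune}; color 2 → {Moor, Brill, Farn, Jura}. Every pair that conflicts lands in different colors.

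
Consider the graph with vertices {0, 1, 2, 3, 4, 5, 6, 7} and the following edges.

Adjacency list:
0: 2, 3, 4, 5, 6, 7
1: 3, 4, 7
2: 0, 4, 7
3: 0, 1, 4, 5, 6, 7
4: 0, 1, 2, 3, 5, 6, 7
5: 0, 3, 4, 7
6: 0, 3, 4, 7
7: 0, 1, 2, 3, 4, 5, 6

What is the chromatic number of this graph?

5

0, 3, 4, 5, 7 are pairwise adjacent (a clique of size 5), so at least 5 colors are needed.
5 colors suffice: color red → {4}; color blue → {7}; color green → {0, 1}; color yellow → {2, 3}; color purple → {5, 6}. No two adjacent vertices share a color.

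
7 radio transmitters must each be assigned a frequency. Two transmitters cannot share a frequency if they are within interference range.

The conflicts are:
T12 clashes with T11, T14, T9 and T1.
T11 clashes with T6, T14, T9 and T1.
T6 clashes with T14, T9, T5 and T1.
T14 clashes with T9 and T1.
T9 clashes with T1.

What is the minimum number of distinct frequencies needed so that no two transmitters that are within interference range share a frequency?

T12, T11, T14, T9, T1 pairwise conflict, so at least 5 frequencies are needed.
5 frequencies suffice: frequency 1 → {T5, T1}; frequency 2 → {T11}; frequency 3 → {T14}; frequency 4 → {T9}; frequency 5 → {T12, T6}. Every pair that conflicts lands in different frequencies.

5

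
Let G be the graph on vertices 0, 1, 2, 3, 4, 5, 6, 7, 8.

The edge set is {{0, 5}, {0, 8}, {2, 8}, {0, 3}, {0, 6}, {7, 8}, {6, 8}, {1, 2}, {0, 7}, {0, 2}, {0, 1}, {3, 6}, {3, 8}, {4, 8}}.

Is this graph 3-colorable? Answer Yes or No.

No

0, 3, 6, 8 are mutually adjacent (a clique of size 4), so at least 4 colors are needed.
So 3 colors are not enough.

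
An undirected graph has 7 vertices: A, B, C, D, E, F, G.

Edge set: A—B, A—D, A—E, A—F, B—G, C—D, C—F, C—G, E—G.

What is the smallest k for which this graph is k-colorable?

The cycle E-A-F-C-G-E has odd length 5, so it cannot be 2-colored; at least 3 colors are needed.
One proper 3-coloring: A=1, B=2, C=2, D=3, E=2, F=3, G=1. Each edge has distinct colors on its endpoints.

3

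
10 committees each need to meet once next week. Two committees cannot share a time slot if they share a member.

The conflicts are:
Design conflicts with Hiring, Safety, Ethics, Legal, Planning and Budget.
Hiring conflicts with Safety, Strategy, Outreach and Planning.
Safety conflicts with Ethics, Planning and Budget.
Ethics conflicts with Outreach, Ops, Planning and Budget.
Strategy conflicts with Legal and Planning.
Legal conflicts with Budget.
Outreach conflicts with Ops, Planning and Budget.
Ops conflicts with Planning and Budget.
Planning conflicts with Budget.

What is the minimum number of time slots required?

5

Ethics, Outreach, Ops, Planning, Budget are mutually in conflict, so at least 5 time slots are needed.
5 time slots suffice: time slot 1 → {Legal, Planning}; time slot 2 → {Hiring, Budget}; time slot 3 → {Design, Strategy, Outreach}; time slot 4 → {Ethics}; time slot 5 → {Safety, Ops}. No two conflicting committees share a time slot.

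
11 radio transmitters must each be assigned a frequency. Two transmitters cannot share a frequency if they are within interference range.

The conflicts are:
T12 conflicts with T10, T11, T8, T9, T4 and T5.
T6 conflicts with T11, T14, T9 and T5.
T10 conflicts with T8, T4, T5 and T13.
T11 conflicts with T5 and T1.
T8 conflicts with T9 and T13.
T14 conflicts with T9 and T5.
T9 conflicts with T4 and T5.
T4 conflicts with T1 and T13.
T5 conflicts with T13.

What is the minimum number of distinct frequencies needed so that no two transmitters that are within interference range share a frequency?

4

T6, T14, T9, T5 are mutually in conflict, so at least 4 frequencies are needed.
4 frequencies suffice: frequency 1 → {T8, T4, T5}; frequency 2 → {T10, T11, T9}; frequency 3 → {T12, T6, T1, T13}; frequency 4 → {T14}. No two conflicting transmitters share a frequency.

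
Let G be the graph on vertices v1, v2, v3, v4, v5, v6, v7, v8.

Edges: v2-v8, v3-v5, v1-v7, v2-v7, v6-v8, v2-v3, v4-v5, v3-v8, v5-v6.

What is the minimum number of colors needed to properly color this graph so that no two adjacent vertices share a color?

3

v2, v3, v8 are mutually adjacent, so at least 3 colors are needed.
One proper 3-coloring: v1=1, v2=1, v3=3, v4=2, v5=1, v6=3, v7=2, v8=2. Each edge has distinct colors on its endpoints.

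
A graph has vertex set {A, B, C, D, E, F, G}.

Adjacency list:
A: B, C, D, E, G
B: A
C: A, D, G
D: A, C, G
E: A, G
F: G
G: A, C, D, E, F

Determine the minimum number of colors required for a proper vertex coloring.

4

A, C, D, G form a clique, so at least 4 colors are needed.
A valid assignment using 4 colors: A=blue, B=red, C=green, D=yellow, E=green, F=blue, G=red. Each edge has distinct colors on its endpoints.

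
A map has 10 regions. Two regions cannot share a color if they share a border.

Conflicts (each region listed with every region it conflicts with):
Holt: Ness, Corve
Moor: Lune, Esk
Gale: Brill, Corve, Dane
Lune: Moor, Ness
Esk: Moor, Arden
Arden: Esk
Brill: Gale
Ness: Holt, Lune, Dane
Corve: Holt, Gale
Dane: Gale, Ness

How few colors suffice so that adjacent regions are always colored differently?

3

The cycle Holt-Corve-Gale-Dane-Ness-Holt has odd length 5, so it cannot be 2-colored; at least 3 colors are needed.
A valid assignment using 3 colors: Holt=2, Moor=3, Gale=1, Lune=2, Esk=1, Arden=2, Brill=2, Ness=1, Corve=3, Dane=2. Every pair that conflicts lands in different colors.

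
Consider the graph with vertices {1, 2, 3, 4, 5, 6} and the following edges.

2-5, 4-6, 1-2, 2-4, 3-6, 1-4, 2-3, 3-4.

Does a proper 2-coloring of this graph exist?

No

1, 2, 4 form a triangle, so at least 3 colors are needed.
So 2 colors are not enough.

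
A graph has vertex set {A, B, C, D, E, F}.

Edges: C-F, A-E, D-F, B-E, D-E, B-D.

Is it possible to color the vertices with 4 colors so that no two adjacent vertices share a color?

The chromatic number is 3. B, D, E are pairwise adjacent, so at least 3 colors are needed.
A valid assignment using 3 colors: A=1, B=3, C=1, D=1, E=2, F=2.
Since 4 ≥ 3, a proper 4-coloring certainly exists.

Yes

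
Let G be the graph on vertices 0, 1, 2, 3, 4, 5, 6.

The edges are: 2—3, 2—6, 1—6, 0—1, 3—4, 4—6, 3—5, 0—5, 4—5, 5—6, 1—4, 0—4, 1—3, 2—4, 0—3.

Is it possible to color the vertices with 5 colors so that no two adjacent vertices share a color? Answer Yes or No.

Yes

The chromatic number is 4. 0, 1, 3, 4 are mutually adjacent (a clique of size 4), so at least 4 colors are needed.
One proper 4-coloring: 0=d, 1=c, 2=c, 3=b, 4=a, 5=c, 6=b.
Since 5 ≥ 4, a proper 5-coloring certainly exists.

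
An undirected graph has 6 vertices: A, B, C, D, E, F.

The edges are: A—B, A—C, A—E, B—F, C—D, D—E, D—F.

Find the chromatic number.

3

The cycle C-A-B-F-D-C has odd length 5, so it cannot be 2-colored; at least 3 colors are needed.
3 colors suffice: color red → {A, D}; color blue → {B, C, E}; color green → {F}. No two adjacent vertices share a color.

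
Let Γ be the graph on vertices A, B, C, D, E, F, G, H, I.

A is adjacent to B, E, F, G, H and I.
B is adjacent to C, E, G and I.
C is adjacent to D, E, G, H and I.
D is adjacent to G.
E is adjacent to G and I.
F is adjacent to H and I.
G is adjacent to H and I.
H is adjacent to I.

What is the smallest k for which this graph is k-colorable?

B, C, E, G, I are pairwise adjacent (a clique of size 5), so at least 5 colors are needed.
5 colors suffice: color 1 → {D, I}; color 2 → {F, G}; color 3 → {A, C}; color 4 → {B, H}; color 5 → {E}. Every edge joins two different colors.

5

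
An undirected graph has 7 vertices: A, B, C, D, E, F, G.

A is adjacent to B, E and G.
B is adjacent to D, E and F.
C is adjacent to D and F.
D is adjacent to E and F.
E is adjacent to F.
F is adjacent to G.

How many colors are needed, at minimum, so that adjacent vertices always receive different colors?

B, D, E, F are pairwise adjacent (a clique of size 4), so at least 4 colors are needed.
4 colors suffice: A=red, B=yellow, C=blue, D=green, E=blue, F=red, G=blue. Every edge joins two different colors.

4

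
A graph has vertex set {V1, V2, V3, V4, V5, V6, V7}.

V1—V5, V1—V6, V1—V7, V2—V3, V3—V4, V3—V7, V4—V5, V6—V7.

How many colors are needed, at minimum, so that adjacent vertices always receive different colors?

V1, V6, V7 are mutually adjacent, so at least 3 colors are needed.
3 colors suffice: V1=2, V2=1, V3=2, V4=1, V5=3, V6=3, V7=1. Each edge has distinct colors on its endpoints.

3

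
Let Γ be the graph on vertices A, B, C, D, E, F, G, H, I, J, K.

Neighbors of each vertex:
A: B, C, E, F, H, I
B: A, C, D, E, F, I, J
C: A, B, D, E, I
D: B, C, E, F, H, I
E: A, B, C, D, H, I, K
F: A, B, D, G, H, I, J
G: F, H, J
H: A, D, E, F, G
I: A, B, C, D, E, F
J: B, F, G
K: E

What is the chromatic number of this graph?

A, B, C, E, I are pairwise adjacent (a clique of size 5), so at least 5 colors are needed.
5 colors suffice: color red → {B, H, K}; color blue → {E, F}; color green → {I, J}; color yellow → {A, D, G}; color purple → {C}. Every edge joins two different colors.

5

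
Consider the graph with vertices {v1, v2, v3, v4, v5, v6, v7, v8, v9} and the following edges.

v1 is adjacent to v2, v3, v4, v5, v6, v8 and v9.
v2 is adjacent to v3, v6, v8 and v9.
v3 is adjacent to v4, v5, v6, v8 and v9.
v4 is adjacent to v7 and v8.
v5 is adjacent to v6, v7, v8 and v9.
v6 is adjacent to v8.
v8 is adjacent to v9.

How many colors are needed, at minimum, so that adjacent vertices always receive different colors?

5

v1, v2, v3, v6, v8 form a clique, so at least 5 colors are needed.
A valid assignment using 5 colors: v1=2, v2=4, v3=3, v4=4, v5=4, v6=5, v7=1, v8=1, v9=5. No two adjacent vertices share a color.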